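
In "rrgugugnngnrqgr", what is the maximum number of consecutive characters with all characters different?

add r: [r] len 1
add r (repeat r, move left end past it): [r] len 1
add g: [r, g] len 2
add u: [r, g, u] len 3
add g (repeat g, move left end past it): [u, g] len 2
add u (repeat u, move left end past it): [g, u] len 2
add g (repeat g, move left end past it): [u, g] len 2
add n: [u, g, n] len 3
add n (repeat n, move left end past it): [n] len 1
add g: [n, g] len 2
add n (repeat n, move left end past it): [g, n] len 2
add r: [g, n, r] len 3
add q: [g, n, r, q] len 4
add g (repeat g, move left end past it): [n, r, q, g] len 4
add r (repeat r, move left end past it): [q, g, r] len 3
Longest all-distinct length: 4.

4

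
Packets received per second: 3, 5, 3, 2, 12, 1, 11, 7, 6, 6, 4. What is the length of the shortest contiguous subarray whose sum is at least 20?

Extend right; whenever the sum reaches 20, record the length and shrink from the left:
add 3: running sum 3 < 20
add 5: running sum 8 < 20
add 3: running sum 11 < 20
add 2: running sum 13 < 20
end 4: [5, 3, 2, 12] sum 22, len 4
end 5: [5, 3, 2, 12, 1] sum 23, len 5
end 6: [12, 1, 11] sum 24, len 3
end 7: [12, 1, 11, 7] sum 31, len 4
end 8: [11, 7, 6] sum 24, len 3
end 9: [11, 7, 6, 6] sum 30, len 4
end 10: [7, 6, 6, 4] sum 23, len 4
Shortest qualifying length: 3.

3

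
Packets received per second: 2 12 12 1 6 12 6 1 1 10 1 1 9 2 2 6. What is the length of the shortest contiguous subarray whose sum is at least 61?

Extend right; whenever the sum reaches 61, record the length and shrink from the left:
add 2: running sum 2 < 61
add 12: running sum 14 < 61
add 12: running sum 26 < 61
add 1: running sum 27 < 61
add 6: running sum 33 < 61
add 12: running sum 45 < 61
add 6: running sum 51 < 61
add 1: running sum 52 < 61
add 1: running sum 53 < 61
end 9: [12, 12, 1, 6, 12, 6, 1, 1, 10] sum 61, len 9
end 10: [12, 12, 1, 6, 12, 6, 1, 1, 10, 1] sum 62, len 10
end 11: [12, 12, 1, 6, 12, 6, 1, 1, 10, 1, 1] sum 63, len 11
end 12: [12, 12, 1, 6, 12, 6, 1, 1, 10, 1, 1, 9] sum 72, len 12
end 13: [12, 1, 6, 12, 6, 1, 1, 10, 1, 1, 9, 2] sum 62, len 12
end 14: [12, 1, 6, 12, 6, 1, 1, 10, 1, 1, 9, 2, 2] sum 64, len 13
end 15: [12, 1, 6, 12, 6, 1, 1, 10, 1, 1, 9, 2, 2, 6] sum 70, len 14
Shortest qualifying length: 9.

9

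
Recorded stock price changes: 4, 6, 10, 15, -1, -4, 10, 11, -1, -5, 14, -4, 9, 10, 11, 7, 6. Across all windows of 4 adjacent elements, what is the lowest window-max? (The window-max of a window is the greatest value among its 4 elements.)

[4, 6, 10, 15] → max 15
[6, 10, 15, -1] → max 15
[10, 15, -1, -4] → max 15
[15, -1, -4, 10] → max 15
[-1, -4, 10, 11] → max 11
[-4, 10, 11, -1] → max 11
[10, 11, -1, -5] → max 11
[11, -1, -5, 14] → max 14
[-1, -5, 14, -4] → max 14
[-5, 14, -4, 9] → max 14
[14, -4, 9, 10] → max 14
[-4, 9, 10, 11] → max 11
[9, 10, 11, 7] → max 11
[10, 11, 7, 6] → max 11
Lowest of these is 11.

11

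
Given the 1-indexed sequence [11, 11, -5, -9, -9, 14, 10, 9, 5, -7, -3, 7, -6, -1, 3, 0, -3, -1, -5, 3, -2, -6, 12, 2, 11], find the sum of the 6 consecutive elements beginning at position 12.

0

Elements at indices 12..17: 7, -6, -1, 3, 0, -3
sum(7, -6, -1, 3, 0, -3) = 0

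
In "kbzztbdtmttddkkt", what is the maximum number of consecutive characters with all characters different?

4

add k: [k] len 1
add b: [k, b] len 2
add z: [k, b, z] len 3
add z (repeat z, move left end past it): [z] len 1
add t: [z, t] len 2
add b: [z, t, b] len 3
add d: [z, t, b, d] len 4
add t (repeat t, move left end past it): [b, d, t] len 3
add m: [b, d, t, m] len 4
add t (repeat t, move left end past it): [m, t] len 2
add t (repeat t, move left end past it): [t] len 1
add d: [t, d] len 2
add d (repeat d, move left end past it): [d] len 1
add k: [d, k] len 2
add k (repeat k, move left end past it): [k] len 1
add t: [k, t] len 2
Longest all-distinct length: 4.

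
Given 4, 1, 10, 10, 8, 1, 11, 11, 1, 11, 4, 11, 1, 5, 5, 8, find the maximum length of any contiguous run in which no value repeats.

4

[4] len 1
[4, 1] len 2
[4, 1, 10] len 3
[10] len 1
[10, 8] len 2
[10, 8, 1] len 3
[10, 8, 1, 11] len 4
[11] len 1
[11, 1] len 2
[1, 11] len 2
[1, 11, 4] len 3
[4, 11] len 2
[4, 11, 1] len 3
[4, 11, 1, 5] len 4
[5] len 1
[5, 8] len 2
Longest all-distinct length: 4.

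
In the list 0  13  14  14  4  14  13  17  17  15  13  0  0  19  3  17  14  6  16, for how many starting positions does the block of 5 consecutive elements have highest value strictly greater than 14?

12

(0, 13, 14, 14, 4) → max 14
(13, 14, 14, 4, 14) → max 14
(14, 14, 4, 14, 13) → max 14
(14, 4, 14, 13, 17) → max 17  > 14 ✓
(4, 14, 13, 17, 17) → max 17  > 14 ✓
(14, 13, 17, 17, 15) → max 17  > 14 ✓
(13, 17, 17, 15, 13) → max 17  > 14 ✓
(17, 17, 15, 13, 0) → max 17  > 14 ✓
(17, 15, 13, 0, 0) → max 17  > 14 ✓
(15, 13, 0, 0, 19) → max 19  > 14 ✓
(13, 0, 0, 19, 3) → max 19  > 14 ✓
(0, 0, 19, 3, 17) → max 19  > 14 ✓
(0, 19, 3, 17, 14) → max 19  > 14 ✓
(19, 3, 17, 14, 6) → max 19  > 14 ✓
(3, 17, 14, 6, 16) → max 17  > 14 ✓
12 windows satisfy the condition.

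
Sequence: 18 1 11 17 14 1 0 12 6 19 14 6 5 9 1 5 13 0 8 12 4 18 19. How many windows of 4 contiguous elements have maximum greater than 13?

12

(18, 1, 11, 17) → max 18  > 13 ✓
(1, 11, 17, 14) → max 17  > 13 ✓
(11, 17, 14, 1) → max 17  > 13 ✓
(17, 14, 1, 0) → max 17  > 13 ✓
(14, 1, 0, 12) → max 14  > 13 ✓
(1, 0, 12, 6) → max 12
(0, 12, 6, 19) → max 19  > 13 ✓
(12, 6, 19, 14) → max 19  > 13 ✓
(6, 19, 14, 6) → max 19  > 13 ✓
(19, 14, 6, 5) → max 19  > 13 ✓
(14, 6, 5, 9) → max 14  > 13 ✓
(6, 5, 9, 1) → max 9
(5, 9, 1, 5) → max 9
(9, 1, 5, 13) → max 13
(1, 5, 13, 0) → max 13
(5, 13, 0, 8) → max 13
(13, 0, 8, 12) → max 13
(0, 8, 12, 4) → max 12
(8, 12, 4, 18) → max 18  > 13 ✓
(12, 4, 18, 19) → max 19  > 13 ✓
12 windows satisfy the condition.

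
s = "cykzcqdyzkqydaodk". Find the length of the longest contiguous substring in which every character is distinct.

[c] len 1
[c, y] len 2
[c, y, k] len 3
[c, y, k, z] len 4
[y, k, z, c] len 4
[y, k, z, c, q] len 5
[y, k, z, c, q, d] len 6
[k, z, c, q, d, y] len 6
[c, q, d, y, z] len 5
[c, q, d, y, z, k] len 6
[d, y, z, k, q] len 5
[z, k, q, y] len 4
[z, k, q, y, d] len 5
[z, k, q, y, d, a] len 6
[z, k, q, y, d, a, o] len 7
[a, o, d] len 3
[a, o, d, k] len 4
Longest all-distinct length: 7.

7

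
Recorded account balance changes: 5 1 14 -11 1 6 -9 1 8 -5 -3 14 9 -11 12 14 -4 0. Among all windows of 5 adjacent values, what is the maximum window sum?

38

5 1 14 -11 1 → sum 10
1 14 -11 1 6 → sum 11
14 -11 1 6 -9 → sum 1
-11 1 6 -9 1 → sum -12
1 6 -9 1 8 → sum 7
6 -9 1 8 -5 → sum 1
-9 1 8 -5 -3 → sum -8
1 8 -5 -3 14 → sum 15
8 -5 -3 14 9 → sum 23
-5 -3 14 9 -11 → sum 4
-3 14 9 -11 12 → sum 21
14 9 -11 12 14 → sum 38
9 -11 12 14 -4 → sum 20
-11 12 14 -4 0 → sum 11
Maximum of these is 38.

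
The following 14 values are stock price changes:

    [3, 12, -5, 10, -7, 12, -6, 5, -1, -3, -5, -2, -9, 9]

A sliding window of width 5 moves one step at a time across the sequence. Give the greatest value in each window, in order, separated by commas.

12, 12, 12, 12, 12, 12, 5, 5, -1, 9

3 12 -5 10 -7 → max 12
12 -5 10 -7 12 → max 12
-5 10 -7 12 -6 → max 12
10 -7 12 -6 5 → max 12
-7 12 -6 5 -1 → max 12
12 -6 5 -1 -3 → max 12
-6 5 -1 -3 -5 → max 5
5 -1 -3 -5 -2 → max 5
-1 -3 -5 -2 -9 → max -1
-3 -5 -2 -9 9 → max 9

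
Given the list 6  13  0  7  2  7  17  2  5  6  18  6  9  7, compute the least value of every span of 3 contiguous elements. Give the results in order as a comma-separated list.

(6, 13, 0) → min 0
(13, 0, 7) → min 0
(0, 7, 2) → min 0
(7, 2, 7) → min 2
(2, 7, 17) → min 2
(7, 17, 2) → min 2
(17, 2, 5) → min 2
(2, 5, 6) → min 2
(5, 6, 18) → min 5
(6, 18, 6) → min 6
(18, 6, 9) → min 6
(6, 9, 7) → min 6

0, 0, 0, 2, 2, 2, 2, 2, 5, 6, 6, 6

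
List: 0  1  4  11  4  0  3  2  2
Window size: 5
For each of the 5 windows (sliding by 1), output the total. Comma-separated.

(0, 1, 4, 11, 4) → sum 20
(1, 4, 11, 4, 0) → sum 20
(4, 11, 4, 0, 3) → sum 22
(11, 4, 0, 3, 2) → sum 20
(4, 0, 3, 2, 2) → sum 11

20, 20, 22, 20, 11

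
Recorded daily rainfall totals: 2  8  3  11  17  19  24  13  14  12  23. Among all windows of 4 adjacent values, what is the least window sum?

24

Window sums for each of the 8 positions:
(2, 8, 3, 11) → sum 24
(8, 3, 11, 17) → sum 39
(3, 11, 17, 19) → sum 50
(11, 17, 19, 24) → sum 71
(17, 19, 24, 13) → sum 73
(19, 24, 13, 14) → sum 70
(24, 13, 14, 12) → sum 63
(13, 14, 12, 23) → sum 62
Least of these is 24.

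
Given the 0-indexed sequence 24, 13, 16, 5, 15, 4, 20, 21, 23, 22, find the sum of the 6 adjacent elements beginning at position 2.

81

Elements at indices 2..7: 16, 5, 15, 4, 20, 21
sum(16, 5, 15, 4, 20, 21) = 81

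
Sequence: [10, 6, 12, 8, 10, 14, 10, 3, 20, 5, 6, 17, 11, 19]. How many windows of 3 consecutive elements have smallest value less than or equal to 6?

8

(10, 6, 12) → min 6  ≤ 6 ✓
(6, 12, 8) → min 6  ≤ 6 ✓
(12, 8, 10) → min 8
(8, 10, 14) → min 8
(10, 14, 10) → min 10
(14, 10, 3) → min 3  ≤ 6 ✓
(10, 3, 20) → min 3  ≤ 6 ✓
(3, 20, 5) → min 3  ≤ 6 ✓
(20, 5, 6) → min 5  ≤ 6 ✓
(5, 6, 17) → min 5  ≤ 6 ✓
(6, 17, 11) → min 6  ≤ 6 ✓
(17, 11, 19) → min 11
8 windows satisfy the condition.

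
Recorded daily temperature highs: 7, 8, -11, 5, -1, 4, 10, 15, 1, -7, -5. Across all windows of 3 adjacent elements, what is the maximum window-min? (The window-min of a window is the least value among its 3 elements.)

(7, 8, -11) → min -11
(8, -11, 5) → min -11
(-11, 5, -1) → min -11
(5, -1, 4) → min -1
(-1, 4, 10) → min -1
(4, 10, 15) → min 4
(10, 15, 1) → min 1
(15, 1, -7) → min -7
(1, -7, -5) → min -7
Maximum of these is 4.

4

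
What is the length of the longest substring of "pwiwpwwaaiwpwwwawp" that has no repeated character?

add p: [p] len 1
add w: [p, w] len 2
add i: [p, w, i] len 3
add w (repeat w, move left end past it): [i, w] len 2
add p: [i, w, p] len 3
add w (repeat w, move left end past it): [p, w] len 2
add w (repeat w, move left end past it): [w] len 1
add a: [w, a] len 2
add a (repeat a, move left end past it): [a] len 1
add i: [a, i] len 2
add w: [a, i, w] len 3
add p: [a, i, w, p] len 4
add w (repeat w, move left end past it): [p, w] len 2
add w (repeat w, move left end past it): [w] len 1
add w (repeat w, move left end past it): [w] len 1
add a: [w, a] len 2
add w (repeat w, move left end past it): [a, w] len 2
add p: [a, w, p] len 3
Longest all-distinct length: 4.

4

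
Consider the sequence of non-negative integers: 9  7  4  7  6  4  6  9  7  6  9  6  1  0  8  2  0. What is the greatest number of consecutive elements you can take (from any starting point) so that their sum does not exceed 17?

Extend to the right; shrink from the left whenever the sum exceeds 17:
→ 9: sum 9, len 1
→ 7: sum 16, len 2
→ 4 (dropped 9): sum 11, len 2
→ 7 (dropped 7): sum 11, len 2
→ 6: sum 17, len 3
→ 4 (dropped 4): sum 17, len 3
→ 6 (dropped 7): sum 16, len 3
→ 9 (dropped 6, 4): sum 15, len 2
→ 7 (dropped 6): sum 16, len 2
→ 6 (dropped 9): sum 13, len 2
→ 9 (dropped 7): sum 15, len 2
→ 6 (dropped 6): sum 15, len 2
→ 1: sum 16, len 3
→ 0: sum 16, len 4
→ 8 (dropped 9): sum 15, len 4
→ 2: sum 17, len 5
→ 0: sum 17, len 6
Longest length seen: 6.

6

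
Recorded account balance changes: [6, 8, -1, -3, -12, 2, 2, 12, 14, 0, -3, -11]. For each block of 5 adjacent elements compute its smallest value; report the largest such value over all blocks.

0

(6, 8, -1, -3, -12) → min -12
(8, -1, -3, -12, 2) → min -12
(-1, -3, -12, 2, 2) → min -12
(-3, -12, 2, 2, 12) → min -12
(-12, 2, 2, 12, 14) → min -12
(2, 2, 12, 14, 0) → min 0
(2, 12, 14, 0, -3) → min -3
(12, 14, 0, -3, -11) → min -11
Largest of these is 0.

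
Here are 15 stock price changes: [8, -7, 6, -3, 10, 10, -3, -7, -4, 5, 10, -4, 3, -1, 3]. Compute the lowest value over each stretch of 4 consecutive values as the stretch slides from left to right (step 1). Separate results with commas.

Sliding a size-4 window across the 15 values:
[8, -7, 6, -3] → min -7
[-7, 6, -3, 10] → min -7
[6, -3, 10, 10] → min -3
[-3, 10, 10, -3] → min -3
[10, 10, -3, -7] → min -7
[10, -3, -7, -4] → min -7
[-3, -7, -4, 5] → min -7
[-7, -4, 5, 10] → min -7
[-4, 5, 10, -4] → min -4
[5, 10, -4, 3] → min -4
[10, -4, 3, -1] → min -4
[-4, 3, -1, 3] → min -4

-7, -7, -3, -3, -7, -7, -7, -7, -4, -4, -4, -4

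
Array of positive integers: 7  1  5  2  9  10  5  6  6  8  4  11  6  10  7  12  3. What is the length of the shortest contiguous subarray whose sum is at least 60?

8

add 7: running sum 7 < 60
add 1: running sum 8 < 60
add 5: running sum 13 < 60
add 2: running sum 15 < 60
add 9: running sum 24 < 60
add 10: running sum 34 < 60
add 5: running sum 39 < 60
add 6: running sum 45 < 60
add 6: running sum 51 < 60
add 8: running sum 59 < 60
add 4: shortest ending here [7, 1, 5, 2, 9, 10, 5, 6, 6, 8, 4] sum 63, len 11
add 11: shortest ending here [2, 9, 10, 5, 6, 6, 8, 4, 11] sum 61, len 9
add 6: shortest ending here [9, 10, 5, 6, 6, 8, 4, 11, 6] sum 65, len 9
add 10: shortest ending here [10, 5, 6, 6, 8, 4, 11, 6, 10] sum 66, len 9
add 7: shortest ending here [5, 6, 6, 8, 4, 11, 6, 10, 7] sum 63, len 9
add 12: shortest ending here [6, 8, 4, 11, 6, 10, 7, 12] sum 64, len 8
add 3: shortest ending here [8, 4, 11, 6, 10, 7, 12, 3] sum 61, len 8
Shortest qualifying length: 8.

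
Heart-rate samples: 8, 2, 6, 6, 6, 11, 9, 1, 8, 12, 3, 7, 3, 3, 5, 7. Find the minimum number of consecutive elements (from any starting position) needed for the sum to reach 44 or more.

6

add 8: running sum 8 < 44
add 2: running sum 10 < 44
add 6: running sum 16 < 44
add 6: running sum 22 < 44
add 6: running sum 28 < 44
add 11: running sum 39 < 44
end 6: [8, 2, 6, 6, 6, 11, 9] sum 48, len 7
end 7: [8, 2, 6, 6, 6, 11, 9, 1] sum 49, len 8
end 8: [6, 6, 6, 11, 9, 1, 8] sum 47, len 7
end 9: [6, 11, 9, 1, 8, 12] sum 47, len 6
end 10: [11, 9, 1, 8, 12, 3] sum 44, len 6
end 11: [11, 9, 1, 8, 12, 3, 7] sum 51, len 7
end 12: [11, 9, 1, 8, 12, 3, 7, 3] sum 54, len 8
end 13: [9, 1, 8, 12, 3, 7, 3, 3] sum 46, len 8
end 14: [9, 1, 8, 12, 3, 7, 3, 3, 5] sum 51, len 9
end 15: [8, 12, 3, 7, 3, 3, 5, 7] sum 48, len 8
Shortest qualifying length: 6.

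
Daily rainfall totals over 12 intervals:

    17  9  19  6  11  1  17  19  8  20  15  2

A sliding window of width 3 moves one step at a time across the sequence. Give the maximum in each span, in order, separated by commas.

19, 19, 19, 11, 17, 19, 19, 20, 20, 20

[17, 9, 19] → max 19
[9, 19, 6] → max 19
[19, 6, 11] → max 19
[6, 11, 1] → max 11
[11, 1, 17] → max 17
[1, 17, 19] → max 19
[17, 19, 8] → max 19
[19, 8, 20] → max 20
[8, 20, 15] → max 20
[20, 15, 2] → max 20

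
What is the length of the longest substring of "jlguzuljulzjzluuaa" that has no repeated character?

5

[j] len 1
[j, l] len 2
[j, l, g] len 3
[j, l, g, u] len 4
[j, l, g, u, z] len 5
[z, u] len 2
[z, u, l] len 3
[z, u, l, j] len 4
[l, j, u] len 3
[j, u, l] len 3
[j, u, l, z] len 4
[u, l, z, j] len 4
[j, z] len 2
[j, z, l] len 3
[j, z, l, u] len 4
[u] len 1
[u, a] len 2
[a] len 1
Longest all-distinct length: 5.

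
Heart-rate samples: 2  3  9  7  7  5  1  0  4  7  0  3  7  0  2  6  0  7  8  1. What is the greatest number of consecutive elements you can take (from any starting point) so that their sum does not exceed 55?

→ 2: sum 2, len 1
→ 3: sum 5, len 2
→ 9: sum 14, len 3
→ 7: sum 21, len 4
→ 7: sum 28, len 5
→ 5: sum 33, len 6
→ 1: sum 34, len 7
→ 0: sum 34, len 8
→ 4: sum 38, len 9
→ 7: sum 45, len 10
→ 0: sum 45, len 11
→ 3: sum 48, len 12
→ 7: sum 55, len 13
→ 0: sum 55, len 14
→ 2 (dropped 2): sum 55, len 14
→ 6 (dropped 3, 9): sum 49, len 13
→ 0: sum 49, len 14
→ 7 (dropped 7): sum 49, len 14
→ 8 (dropped 7): sum 50, len 14
→ 1: sum 51, len 15
Longest length seen: 15.

15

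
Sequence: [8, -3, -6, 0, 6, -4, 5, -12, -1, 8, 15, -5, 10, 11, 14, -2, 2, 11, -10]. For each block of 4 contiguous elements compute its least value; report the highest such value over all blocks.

-2

(8, -3, -6, 0) → min -6
(-3, -6, 0, 6) → min -6
(-6, 0, 6, -4) → min -6
(0, 6, -4, 5) → min -4
(6, -4, 5, -12) → min -12
(-4, 5, -12, -1) → min -12
(5, -12, -1, 8) → min -12
(-12, -1, 8, 15) → min -12
(-1, 8, 15, -5) → min -5
(8, 15, -5, 10) → min -5
(15, -5, 10, 11) → min -5
(-5, 10, 11, 14) → min -5
(10, 11, 14, -2) → min -2
(11, 14, -2, 2) → min -2
(14, -2, 2, 11) → min -2
(-2, 2, 11, -10) → min -10
Highest of these is -2.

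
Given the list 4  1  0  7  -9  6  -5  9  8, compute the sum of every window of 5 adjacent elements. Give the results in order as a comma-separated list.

Sliding a size-5 window across the 9 values:
4 1 0 7 -9 → sum 3
1 0 7 -9 6 → sum 5
0 7 -9 6 -5 → sum -1
7 -9 6 -5 9 → sum 8
-9 6 -5 9 8 → sum 9

3, 5, -1, 8, 9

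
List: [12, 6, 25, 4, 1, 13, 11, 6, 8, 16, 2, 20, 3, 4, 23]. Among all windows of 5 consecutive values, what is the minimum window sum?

35

Window sums for each of the 11 positions:
[12, 6, 25, 4, 1] → sum 48
[6, 25, 4, 1, 13] → sum 49
[25, 4, 1, 13, 11] → sum 54
[4, 1, 13, 11, 6] → sum 35
[1, 13, 11, 6, 8] → sum 39
[13, 11, 6, 8, 16] → sum 54
[11, 6, 8, 16, 2] → sum 43
[6, 8, 16, 2, 20] → sum 52
[8, 16, 2, 20, 3] → sum 49
[16, 2, 20, 3, 4] → sum 45
[2, 20, 3, 4, 23] → sum 52
Minimum of these is 35.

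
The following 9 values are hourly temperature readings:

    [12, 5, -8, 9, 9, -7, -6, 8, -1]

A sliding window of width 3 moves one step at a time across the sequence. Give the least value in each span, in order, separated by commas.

[12, 5, -8] → min -8
[5, -8, 9] → min -8
[-8, 9, 9] → min -8
[9, 9, -7] → min -7
[9, -7, -6] → min -7
[-7, -6, 8] → min -7
[-6, 8, -1] → min -6

-8, -8, -8, -7, -7, -7, -6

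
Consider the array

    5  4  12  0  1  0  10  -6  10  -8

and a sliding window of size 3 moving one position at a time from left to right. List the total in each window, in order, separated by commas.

5 4 12 → sum 21
4 12 0 → sum 16
12 0 1 → sum 13
0 1 0 → sum 1
1 0 10 → sum 11
0 10 -6 → sum 4
10 -6 10 → sum 14
-6 10 -8 → sum -4

21, 16, 13, 1, 11, 4, 14, -4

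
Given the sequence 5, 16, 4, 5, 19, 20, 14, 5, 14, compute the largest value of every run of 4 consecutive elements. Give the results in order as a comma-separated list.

16, 19, 20, 20, 20, 20

[5, 16, 4, 5] → max 16
[16, 4, 5, 19] → max 19
[4, 5, 19, 20] → max 20
[5, 19, 20, 14] → max 20
[19, 20, 14, 5] → max 20
[20, 14, 5, 14] → max 20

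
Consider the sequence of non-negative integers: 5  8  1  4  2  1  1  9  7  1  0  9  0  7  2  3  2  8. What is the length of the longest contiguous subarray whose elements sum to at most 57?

16

[5] sum 5 len 1
[5, 8] sum 13 len 2
[5, 8, 1] sum 14 len 3
[5, 8, 1, 4] sum 18 len 4
[5, 8, 1, 4, 2] sum 20 len 5
[5, 8, 1, 4, 2, 1] sum 21 len 6
[5, 8, 1, 4, 2, 1, 1] sum 22 len 7
[5, 8, 1, 4, 2, 1, 1, 9] sum 31 len 8
[5, 8, 1, 4, 2, 1, 1, 9, 7] sum 38 len 9
[5, 8, 1, 4, 2, 1, 1, 9, 7, 1] sum 39 len 10
[5, 8, 1, 4, 2, 1, 1, 9, 7, 1, 0] sum 39 len 11
[5, 8, 1, 4, 2, 1, 1, 9, 7, 1, 0, 9] sum 48 len 12
[5, 8, 1, 4, 2, 1, 1, 9, 7, 1, 0, 9, 0] sum 48 len 13
[5, 8, 1, 4, 2, 1, 1, 9, 7, 1, 0, 9, 0, 7] sum 55 len 14
[5, 8, 1, 4, 2, 1, 1, 9, 7, 1, 0, 9, 0, 7, 2] sum 57 len 15
[8, 1, 4, 2, 1, 1, 9, 7, 1, 0, 9, 0, 7, 2, 3] sum 55 len 15
[8, 1, 4, 2, 1, 1, 9, 7, 1, 0, 9, 0, 7, 2, 3, 2] sum 57 len 16
[1, 4, 2, 1, 1, 9, 7, 1, 0, 9, 0, 7, 2, 3, 2, 8] sum 57 len 16
Longest length seen: 16.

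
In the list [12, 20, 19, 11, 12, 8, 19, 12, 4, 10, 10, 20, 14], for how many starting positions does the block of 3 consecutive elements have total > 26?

12 20 19 → sum 51  > 26 ✓
20 19 11 → sum 50  > 26 ✓
19 11 12 → sum 42  > 26 ✓
11 12 8 → sum 31  > 26 ✓
12 8 19 → sum 39  > 26 ✓
8 19 12 → sum 39  > 26 ✓
19 12 4 → sum 35  > 26 ✓
12 4 10 → sum 26
4 10 10 → sum 24
10 10 20 → sum 40  > 26 ✓
10 20 14 → sum 44  > 26 ✓
9 windows satisfy the condition.

9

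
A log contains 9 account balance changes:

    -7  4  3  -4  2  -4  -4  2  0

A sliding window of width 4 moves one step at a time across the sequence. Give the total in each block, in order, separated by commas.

-4, 5, -3, -10, -4, -6

-7 4 3 -4 → sum -4
4 3 -4 2 → sum 5
3 -4 2 -4 → sum -3
-4 2 -4 -4 → sum -10
2 -4 -4 2 → sum -4
-4 -4 2 0 → sum -6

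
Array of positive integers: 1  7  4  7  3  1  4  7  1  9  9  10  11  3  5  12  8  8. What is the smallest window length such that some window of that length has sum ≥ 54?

Extend right; whenever the sum reaches 54, record the length and shrink from the left:
add 1: running sum 1 < 54
add 7: running sum 8 < 54
add 4: running sum 12 < 54
add 7: running sum 19 < 54
add 3: running sum 22 < 54
add 1: running sum 23 < 54
add 4: running sum 27 < 54
add 7: running sum 34 < 54
add 1: running sum 35 < 54
add 9: running sum 44 < 54
add 9: running sum 53 < 54
end 11: [4, 7, 3, 1, 4, 7, 1, 9, 9, 10] sum 55, len 10
end 12: [3, 1, 4, 7, 1, 9, 9, 10, 11] sum 55, len 9
end 13: [4, 7, 1, 9, 9, 10, 11, 3] sum 54, len 8
end 14: [7, 1, 9, 9, 10, 11, 3, 5] sum 55, len 8
end 15: [9, 9, 10, 11, 3, 5, 12] sum 59, len 7
end 16: [9, 10, 11, 3, 5, 12, 8] sum 58, len 7
end 17: [10, 11, 3, 5, 12, 8, 8] sum 57, len 7
Shortest qualifying length: 7.

7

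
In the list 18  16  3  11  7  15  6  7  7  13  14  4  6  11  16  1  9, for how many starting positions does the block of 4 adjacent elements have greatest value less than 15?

5

(18, 16, 3, 11) → max 18
(16, 3, 11, 7) → max 16
(3, 11, 7, 15) → max 15
(11, 7, 15, 6) → max 15
(7, 15, 6, 7) → max 15
(15, 6, 7, 7) → max 15
(6, 7, 7, 13) → max 13  < 15 ✓
(7, 7, 13, 14) → max 14  < 15 ✓
(7, 13, 14, 4) → max 14  < 15 ✓
(13, 14, 4, 6) → max 14  < 15 ✓
(14, 4, 6, 11) → max 14  < 15 ✓
(4, 6, 11, 16) → max 16
(6, 11, 16, 1) → max 16
(11, 16, 1, 9) → max 16
5 windows satisfy the condition.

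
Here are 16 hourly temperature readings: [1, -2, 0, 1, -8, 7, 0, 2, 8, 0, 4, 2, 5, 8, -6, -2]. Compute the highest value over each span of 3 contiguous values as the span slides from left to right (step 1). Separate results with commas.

(1, -2, 0) → max 1
(-2, 0, 1) → max 1
(0, 1, -8) → max 1
(1, -8, 7) → max 7
(-8, 7, 0) → max 7
(7, 0, 2) → max 7
(0, 2, 8) → max 8
(2, 8, 0) → max 8
(8, 0, 4) → max 8
(0, 4, 2) → max 4
(4, 2, 5) → max 5
(2, 5, 8) → max 8
(5, 8, -6) → max 8
(8, -6, -2) → max 8

1, 1, 1, 7, 7, 7, 8, 8, 8, 4, 5, 8, 8, 8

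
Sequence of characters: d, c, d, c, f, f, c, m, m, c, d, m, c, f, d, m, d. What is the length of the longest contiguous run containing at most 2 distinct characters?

Extend right; when distinct count exceeds 2, shrink from the left:
[d] 1 distinct, len 1
[d, c] 2 distinct, len 2
[d, c, d] 2 distinct, len 3
[d, c, d, c] 2 distinct, len 4
[c, f] 2 distinct, len 2
[c, f, f] 2 distinct, len 3
[c, f, f, c] 2 distinct, len 4
[c, m] 2 distinct, len 2
[c, m, m] 2 distinct, len 3
[c, m, m, c] 2 distinct, len 4
[c, d] 2 distinct, len 2
[d, m] 2 distinct, len 2
[m, c] 2 distinct, len 2
[c, f] 2 distinct, len 2
[f, d] 2 distinct, len 2
[d, m] 2 distinct, len 2
[d, m, d] 2 distinct, len 3
Longest length with ≤2 distinct: 4.

4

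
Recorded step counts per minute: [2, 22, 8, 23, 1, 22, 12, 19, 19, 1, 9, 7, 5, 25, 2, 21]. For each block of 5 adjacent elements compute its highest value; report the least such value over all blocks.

(2, 22, 8, 23, 1) → max 23
(22, 8, 23, 1, 22) → max 23
(8, 23, 1, 22, 12) → max 23
(23, 1, 22, 12, 19) → max 23
(1, 22, 12, 19, 19) → max 22
(22, 12, 19, 19, 1) → max 22
(12, 19, 19, 1, 9) → max 19
(19, 19, 1, 9, 7) → max 19
(19, 1, 9, 7, 5) → max 19
(1, 9, 7, 5, 25) → max 25
(9, 7, 5, 25, 2) → max 25
(7, 5, 25, 2, 21) → max 25
Least of these is 19.

19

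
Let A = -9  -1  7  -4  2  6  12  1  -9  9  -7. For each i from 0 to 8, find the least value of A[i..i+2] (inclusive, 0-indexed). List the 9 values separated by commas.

Sliding a size-3 window across the 11 values:
(-9, -1, 7) → min -9
(-1, 7, -4) → min -4
(7, -4, 2) → min -4
(-4, 2, 6) → min -4
(2, 6, 12) → min 2
(6, 12, 1) → min 1
(12, 1, -9) → min -9
(1, -9, 9) → min -9
(-9, 9, -7) → min -9

-9, -4, -4, -4, 2, 1, -9, -9, -9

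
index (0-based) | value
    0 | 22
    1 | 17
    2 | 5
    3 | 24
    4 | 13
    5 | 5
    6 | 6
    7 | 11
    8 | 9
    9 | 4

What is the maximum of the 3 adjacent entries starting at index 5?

Elements at indices 5..7: 5, 6, 11
max(5, 6, 11) = 11

11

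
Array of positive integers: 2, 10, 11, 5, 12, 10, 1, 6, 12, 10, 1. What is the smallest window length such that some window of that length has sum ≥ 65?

8

add 2: running sum 2 < 65
add 10: running sum 12 < 65
add 11: running sum 23 < 65
add 5: running sum 28 < 65
add 12: running sum 40 < 65
add 10: running sum 50 < 65
add 1: running sum 51 < 65
add 6: running sum 57 < 65
add 12: shortest ending here [10, 11, 5, 12, 10, 1, 6, 12] sum 67, len 8
add 10: shortest ending here [11, 5, 12, 10, 1, 6, 12, 10] sum 67, len 8
add 1: shortest ending here [11, 5, 12, 10, 1, 6, 12, 10, 1] sum 68, len 9
Shortest qualifying length: 8.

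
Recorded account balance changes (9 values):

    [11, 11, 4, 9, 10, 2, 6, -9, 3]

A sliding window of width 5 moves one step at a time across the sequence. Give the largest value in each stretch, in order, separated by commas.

(11, 11, 4, 9, 10) → max 11
(11, 4, 9, 10, 2) → max 11
(4, 9, 10, 2, 6) → max 10
(9, 10, 2, 6, -9) → max 10
(10, 2, 6, -9, 3) → max 10

11, 11, 10, 10, 10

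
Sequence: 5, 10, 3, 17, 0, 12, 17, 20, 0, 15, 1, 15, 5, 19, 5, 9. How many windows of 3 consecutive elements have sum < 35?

10

(5, 10, 3) → sum 18  < 35 ✓
(10, 3, 17) → sum 30  < 35 ✓
(3, 17, 0) → sum 20  < 35 ✓
(17, 0, 12) → sum 29  < 35 ✓
(0, 12, 17) → sum 29  < 35 ✓
(12, 17, 20) → sum 49
(17, 20, 0) → sum 37
(20, 0, 15) → sum 35
(0, 15, 1) → sum 16  < 35 ✓
(15, 1, 15) → sum 31  < 35 ✓
(1, 15, 5) → sum 21  < 35 ✓
(15, 5, 19) → sum 39
(5, 19, 5) → sum 29  < 35 ✓
(19, 5, 9) → sum 33  < 35 ✓
10 windows satisfy the condition.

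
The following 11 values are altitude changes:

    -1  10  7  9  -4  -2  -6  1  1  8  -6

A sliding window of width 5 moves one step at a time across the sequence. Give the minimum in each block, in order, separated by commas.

-4, -4, -6, -6, -6, -6, -6

-1 10 7 9 -4 → min -4
10 7 9 -4 -2 → min -4
7 9 -4 -2 -6 → min -6
9 -4 -2 -6 1 → min -6
-4 -2 -6 1 1 → min -6
-2 -6 1 1 8 → min -6
-6 1 1 8 -6 → min -6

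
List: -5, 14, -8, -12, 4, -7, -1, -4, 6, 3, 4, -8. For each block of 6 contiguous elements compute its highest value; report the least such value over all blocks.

4

[-5, 14, -8, -12, 4, -7] → max 14
[14, -8, -12, 4, -7, -1] → max 14
[-8, -12, 4, -7, -1, -4] → max 4
[-12, 4, -7, -1, -4, 6] → max 6
[4, -7, -1, -4, 6, 3] → max 6
[-7, -1, -4, 6, 3, 4] → max 6
[-1, -4, 6, 3, 4, -8] → max 6
Least of these is 4.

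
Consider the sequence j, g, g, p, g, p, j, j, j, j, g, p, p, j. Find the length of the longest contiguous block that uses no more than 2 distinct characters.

5

add j: window [j] (1 distinct), len 1
add g: window [j, g] (2 distinct), len 2
add g: window [j, g, g] (2 distinct), len 3
add p: window [g, g, p] (2 distinct), len 3
add g: window [g, g, p, g] (2 distinct), len 4
add p: window [g, g, p, g, p] (2 distinct), len 5
add j: window [p, j] (2 distinct), len 2
add j: window [p, j, j] (2 distinct), len 3
add j: window [p, j, j, j] (2 distinct), len 4
add j: window [p, j, j, j, j] (2 distinct), len 5
add g: window [j, j, j, j, g] (2 distinct), len 5
add p: window [g, p] (2 distinct), len 2
add p: window [g, p, p] (2 distinct), len 3
add j: window [p, p, j] (2 distinct), len 3
Longest length with ≤2 distinct: 5.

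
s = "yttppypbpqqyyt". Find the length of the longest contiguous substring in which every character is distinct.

add y: [y] len 1
add t: [y, t] len 2
add t (repeat t, move left end past it): [t] len 1
add p: [t, p] len 2
add p (repeat p, move left end past it): [p] len 1
add y: [p, y] len 2
add p (repeat p, move left end past it): [y, p] len 2
add b: [y, p, b] len 3
add p (repeat p, move left end past it): [b, p] len 2
add q: [b, p, q] len 3
add q (repeat q, move left end past it): [q] len 1
add y: [q, y] len 2
add y (repeat y, move left end past it): [y] len 1
add t: [y, t] len 2
Longest all-distinct length: 3.

3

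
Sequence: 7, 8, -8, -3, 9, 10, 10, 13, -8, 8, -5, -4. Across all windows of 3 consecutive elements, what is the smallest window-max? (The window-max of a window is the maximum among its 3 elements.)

Each size-3 window and its max:
7 8 -8 → max 8
8 -8 -3 → max 8
-8 -3 9 → max 9
-3 9 10 → max 10
9 10 10 → max 10
10 10 13 → max 13
10 13 -8 → max 13
13 -8 8 → max 13
-8 8 -5 → max 8
8 -5 -4 → max 8
Smallest of these is 8.

8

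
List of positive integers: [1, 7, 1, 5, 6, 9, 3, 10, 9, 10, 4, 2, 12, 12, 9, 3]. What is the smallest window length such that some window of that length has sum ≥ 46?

6

Extend right; whenever the sum reaches 46, record the length and shrink from the left:
add 1: running sum 1 < 46
add 7: running sum 8 < 46
add 1: running sum 9 < 46
add 5: running sum 14 < 46
add 6: running sum 20 < 46
add 9: running sum 29 < 46
add 3: running sum 32 < 46
add 10: running sum 42 < 46
end 8: [7, 1, 5, 6, 9, 3, 10, 9] sum 50, len 8
end 9: [6, 9, 3, 10, 9, 10] sum 47, len 6
end 10: [6, 9, 3, 10, 9, 10, 4] sum 51, len 7
end 11: [9, 3, 10, 9, 10, 4, 2] sum 47, len 7
end 12: [10, 9, 10, 4, 2, 12] sum 47, len 6
end 13: [9, 10, 4, 2, 12, 12] sum 49, len 6
end 14: [10, 4, 2, 12, 12, 9] sum 49, len 6
end 15: [10, 4, 2, 12, 12, 9, 3] sum 52, len 7
Shortest qualifying length: 6.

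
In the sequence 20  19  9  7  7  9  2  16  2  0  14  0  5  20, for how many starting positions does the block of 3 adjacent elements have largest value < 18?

9

20 19 9 → max 20
19 9 7 → max 19
9 7 7 → max 9  < 18 ✓
7 7 9 → max 9  < 18 ✓
7 9 2 → max 9  < 18 ✓
9 2 16 → max 16  < 18 ✓
2 16 2 → max 16  < 18 ✓
16 2 0 → max 16  < 18 ✓
2 0 14 → max 14  < 18 ✓
0 14 0 → max 14  < 18 ✓
14 0 5 → max 14  < 18 ✓
0 5 20 → max 20
9 windows satisfy the condition.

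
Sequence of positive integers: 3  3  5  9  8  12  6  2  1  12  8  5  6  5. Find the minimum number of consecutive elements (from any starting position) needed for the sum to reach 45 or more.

7

add 3: running sum 3 < 45
add 3: running sum 6 < 45
add 5: running sum 11 < 45
add 9: running sum 20 < 45
add 8: running sum 28 < 45
add 12: running sum 40 < 45
add 6: shortest ending here [3, 3, 5, 9, 8, 12, 6] sum 46, len 7
add 2: shortest ending here [3, 5, 9, 8, 12, 6, 2] sum 45, len 7
add 1: shortest ending here [3, 5, 9, 8, 12, 6, 2, 1] sum 46, len 8
add 12: shortest ending here [9, 8, 12, 6, 2, 1, 12] sum 50, len 7
add 8: shortest ending here [8, 12, 6, 2, 1, 12, 8] sum 49, len 7
add 5: shortest ending here [12, 6, 2, 1, 12, 8, 5] sum 46, len 7
add 6: shortest ending here [12, 6, 2, 1, 12, 8, 5, 6] sum 52, len 8
add 5: shortest ending here [6, 2, 1, 12, 8, 5, 6, 5] sum 45, len 8
Shortest qualifying length: 7.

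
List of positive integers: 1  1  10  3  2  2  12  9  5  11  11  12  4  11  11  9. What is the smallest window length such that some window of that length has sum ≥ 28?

Extend right; whenever the sum reaches 28, record the length and shrink from the left:
add 1: running sum 1 < 28
add 1: running sum 2 < 28
add 10: running sum 12 < 28
add 3: running sum 15 < 28
add 2: running sum 17 < 28
add 2: running sum 19 < 28
end 6: [10, 3, 2, 2, 12] sum 29, len 5
end 7: [3, 2, 2, 12, 9] sum 28, len 5
end 8: [2, 12, 9, 5] sum 28, len 4
end 9: [12, 9, 5, 11] sum 37, len 4
end 10: [9, 5, 11, 11] sum 36, len 4
end 11: [11, 11, 12] sum 34, len 3
end 12: [11, 11, 12, 4] sum 38, len 4
end 13: [11, 12, 4, 11] sum 38, len 4
end 14: [12, 4, 11, 11] sum 38, len 4
end 15: [11, 11, 9] sum 31, len 3
Shortest qualifying length: 3.

3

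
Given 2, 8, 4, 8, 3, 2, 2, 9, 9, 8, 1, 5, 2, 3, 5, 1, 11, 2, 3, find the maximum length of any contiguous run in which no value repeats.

[2] len 1
[2, 8] len 2
[2, 8, 4] len 3
[4, 8] len 2
[4, 8, 3] len 3
[4, 8, 3, 2] len 4
[2] len 1
[2, 9] len 2
[9] len 1
[9, 8] len 2
[9, 8, 1] len 3
[9, 8, 1, 5] len 4
[9, 8, 1, 5, 2] len 5
[9, 8, 1, 5, 2, 3] len 6
[2, 3, 5] len 3
[2, 3, 5, 1] len 4
[2, 3, 5, 1, 11] len 5
[3, 5, 1, 11, 2] len 5
[5, 1, 11, 2, 3] len 5
Longest all-distinct length: 6.

6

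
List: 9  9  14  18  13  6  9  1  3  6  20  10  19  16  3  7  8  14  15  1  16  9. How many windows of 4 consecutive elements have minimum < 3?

7

(9, 9, 14, 18) → min 9
(9, 14, 18, 13) → min 9
(14, 18, 13, 6) → min 6
(18, 13, 6, 9) → min 6
(13, 6, 9, 1) → min 1  < 3 ✓
(6, 9, 1, 3) → min 1  < 3 ✓
(9, 1, 3, 6) → min 1  < 3 ✓
(1, 3, 6, 20) → min 1  < 3 ✓
(3, 6, 20, 10) → min 3
(6, 20, 10, 19) → min 6
(20, 10, 19, 16) → min 10
(10, 19, 16, 3) → min 3
(19, 16, 3, 7) → min 3
(16, 3, 7, 8) → min 3
(3, 7, 8, 14) → min 3
(7, 8, 14, 15) → min 7
(8, 14, 15, 1) → min 1  < 3 ✓
(14, 15, 1, 16) → min 1  < 3 ✓
(15, 1, 16, 9) → min 1  < 3 ✓
7 windows satisfy the condition.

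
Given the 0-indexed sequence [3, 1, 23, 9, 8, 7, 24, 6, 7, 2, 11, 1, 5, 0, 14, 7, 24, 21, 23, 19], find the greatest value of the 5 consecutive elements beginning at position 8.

11

Elements at indices 8..12: 7, 2, 11, 1, 5
max(7, 2, 11, 1, 5) = 11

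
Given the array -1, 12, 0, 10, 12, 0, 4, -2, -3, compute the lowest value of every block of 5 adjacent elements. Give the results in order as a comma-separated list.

[-1, 12, 0, 10, 12] → min -1
[12, 0, 10, 12, 0] → min 0
[0, 10, 12, 0, 4] → min 0
[10, 12, 0, 4, -2] → min -2
[12, 0, 4, -2, -3] → min -3

-1, 0, 0, -2, -3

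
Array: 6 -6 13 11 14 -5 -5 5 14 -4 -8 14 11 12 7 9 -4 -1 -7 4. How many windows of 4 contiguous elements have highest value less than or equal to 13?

(6, -6, 13, 11) → max 13  ≤ 13 ✓
(-6, 13, 11, 14) → max 14
(13, 11, 14, -5) → max 14
(11, 14, -5, -5) → max 14
(14, -5, -5, 5) → max 14
(-5, -5, 5, 14) → max 14
(-5, 5, 14, -4) → max 14
(5, 14, -4, -8) → max 14
(14, -4, -8, 14) → max 14
(-4, -8, 14, 11) → max 14
(-8, 14, 11, 12) → max 14
(14, 11, 12, 7) → max 14
(11, 12, 7, 9) → max 12  ≤ 13 ✓
(12, 7, 9, -4) → max 12  ≤ 13 ✓
(7, 9, -4, -1) → max 9  ≤ 13 ✓
(9, -4, -1, -7) → max 9  ≤ 13 ✓
(-4, -1, -7, 4) → max 4  ≤ 13 ✓
6 windows satisfy the condition.

6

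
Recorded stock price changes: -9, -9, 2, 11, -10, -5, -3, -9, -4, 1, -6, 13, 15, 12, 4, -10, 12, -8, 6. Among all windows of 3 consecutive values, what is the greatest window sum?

Each size-3 window and its sum:
(-9, -9, 2) → sum -16
(-9, 2, 11) → sum 4
(2, 11, -10) → sum 3
(11, -10, -5) → sum -4
(-10, -5, -3) → sum -18
(-5, -3, -9) → sum -17
(-3, -9, -4) → sum -16
(-9, -4, 1) → sum -12
(-4, 1, -6) → sum -9
(1, -6, 13) → sum 8
(-6, 13, 15) → sum 22
(13, 15, 12) → sum 40
(15, 12, 4) → sum 31
(12, 4, -10) → sum 6
(4, -10, 12) → sum 6
(-10, 12, -8) → sum -6
(12, -8, 6) → sum 10
Greatest of these is 40.

40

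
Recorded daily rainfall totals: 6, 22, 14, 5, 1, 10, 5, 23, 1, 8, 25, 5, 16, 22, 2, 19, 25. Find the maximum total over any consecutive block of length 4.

Each size-4 window and its sum:
(6, 22, 14, 5) → sum 47
(22, 14, 5, 1) → sum 42
(14, 5, 1, 10) → sum 30
(5, 1, 10, 5) → sum 21
(1, 10, 5, 23) → sum 39
(10, 5, 23, 1) → sum 39
(5, 23, 1, 8) → sum 37
(23, 1, 8, 25) → sum 57
(1, 8, 25, 5) → sum 39
(8, 25, 5, 16) → sum 54
(25, 5, 16, 22) → sum 68
(5, 16, 22, 2) → sum 45
(16, 22, 2, 19) → sum 59
(22, 2, 19, 25) → sum 68
Maximum of these is 68.

68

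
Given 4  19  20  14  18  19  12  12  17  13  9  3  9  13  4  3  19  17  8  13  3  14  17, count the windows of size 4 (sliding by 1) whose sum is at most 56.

[4, 19, 20, 14] → sum 57
[19, 20, 14, 18] → sum 71
[20, 14, 18, 19] → sum 71
[14, 18, 19, 12] → sum 63
[18, 19, 12, 12] → sum 61
[19, 12, 12, 17] → sum 60
[12, 12, 17, 13] → sum 54  ≤ 56 ✓
[12, 17, 13, 9] → sum 51  ≤ 56 ✓
[17, 13, 9, 3] → sum 42  ≤ 56 ✓
[13, 9, 3, 9] → sum 34  ≤ 56 ✓
[9, 3, 9, 13] → sum 34  ≤ 56 ✓
[3, 9, 13, 4] → sum 29  ≤ 56 ✓
[9, 13, 4, 3] → sum 29  ≤ 56 ✓
[13, 4, 3, 19] → sum 39  ≤ 56 ✓
[4, 3, 19, 17] → sum 43  ≤ 56 ✓
[3, 19, 17, 8] → sum 47  ≤ 56 ✓
[19, 17, 8, 13] → sum 57
[17, 8, 13, 3] → sum 41  ≤ 56 ✓
[8, 13, 3, 14] → sum 38  ≤ 56 ✓
[13, 3, 14, 17] → sum 47  ≤ 56 ✓
13 windows satisfy the condition.

13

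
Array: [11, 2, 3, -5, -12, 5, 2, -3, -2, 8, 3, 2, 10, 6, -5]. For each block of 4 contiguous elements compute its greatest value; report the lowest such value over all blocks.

3

11 2 3 -5 → max 11
2 3 -5 -12 → max 3
3 -5 -12 5 → max 5
-5 -12 5 2 → max 5
-12 5 2 -3 → max 5
5 2 -3 -2 → max 5
2 -3 -2 8 → max 8
-3 -2 8 3 → max 8
-2 8 3 2 → max 8
8 3 2 10 → max 10
3 2 10 6 → max 10
2 10 6 -5 → max 10
Lowest of these is 3.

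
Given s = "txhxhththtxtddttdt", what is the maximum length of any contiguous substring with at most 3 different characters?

12

[t] 1 distinct, len 1
[t, x] 2 distinct, len 2
[t, x, h] 3 distinct, len 3
[t, x, h, x] 3 distinct, len 4
[t, x, h, x, h] 3 distinct, len 5
[t, x, h, x, h, t] 3 distinct, len 6
[t, x, h, x, h, t, h] 3 distinct, len 7
[t, x, h, x, h, t, h, t] 3 distinct, len 8
[t, x, h, x, h, t, h, t, h] 3 distinct, len 9
[t, x, h, x, h, t, h, t, h, t] 3 distinct, len 10
[t, x, h, x, h, t, h, t, h, t, x] 3 distinct, len 11
[t, x, h, x, h, t, h, t, h, t, x, t] 3 distinct, len 12
[t, x, t, d] 3 distinct, len 4
[t, x, t, d, d] 3 distinct, len 5
[t, x, t, d, d, t] 3 distinct, len 6
[t, x, t, d, d, t, t] 3 distinct, len 7
[t, x, t, d, d, t, t, d] 3 distinct, len 8
[t, x, t, d, d, t, t, d, t] 3 distinct, len 9
Longest length with ≤3 distinct: 12.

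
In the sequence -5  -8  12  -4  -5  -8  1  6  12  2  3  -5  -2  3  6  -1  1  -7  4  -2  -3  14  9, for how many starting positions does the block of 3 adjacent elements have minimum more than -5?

(-5, -8, 12) → min -8
(-8, 12, -4) → min -8
(12, -4, -5) → min -5
(-4, -5, -8) → min -8
(-5, -8, 1) → min -8
(-8, 1, 6) → min -8
(1, 6, 12) → min 1  > -5 ✓
(6, 12, 2) → min 2  > -5 ✓
(12, 2, 3) → min 2  > -5 ✓
(2, 3, -5) → min -5
(3, -5, -2) → min -5
(-5, -2, 3) → min -5
(-2, 3, 6) → min -2  > -5 ✓
(3, 6, -1) → min -1  > -5 ✓
(6, -1, 1) → min -1  > -5 ✓
(-1, 1, -7) → min -7
(1, -7, 4) → min -7
(-7, 4, -2) → min -7
(4, -2, -3) → min -3  > -5 ✓
(-2, -3, 14) → min -3  > -5 ✓
(-3, 14, 9) → min -3  > -5 ✓
9 windows satisfy the condition.

9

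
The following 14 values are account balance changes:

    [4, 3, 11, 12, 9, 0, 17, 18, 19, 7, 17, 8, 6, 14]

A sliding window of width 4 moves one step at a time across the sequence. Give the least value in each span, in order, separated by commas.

3, 3, 0, 0, 0, 0, 7, 7, 7, 6, 6

4 3 11 12 → min 3
3 11 12 9 → min 3
11 12 9 0 → min 0
12 9 0 17 → min 0
9 0 17 18 → min 0
0 17 18 19 → min 0
17 18 19 7 → min 7
18 19 7 17 → min 7
19 7 17 8 → min 7
7 17 8 6 → min 6
17 8 6 14 → min 6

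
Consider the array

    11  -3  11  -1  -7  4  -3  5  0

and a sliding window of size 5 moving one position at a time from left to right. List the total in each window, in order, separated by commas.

[11, -3, 11, -1, -7] → sum 11
[-3, 11, -1, -7, 4] → sum 4
[11, -1, -7, 4, -3] → sum 4
[-1, -7, 4, -3, 5] → sum -2
[-7, 4, -3, 5, 0] → sum -1

11, 4, 4, -2, -1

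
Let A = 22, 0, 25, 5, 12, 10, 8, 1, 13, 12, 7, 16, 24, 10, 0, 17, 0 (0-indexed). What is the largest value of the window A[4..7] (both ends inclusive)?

Elements at indices 4..7: 12, 10, 8, 1
max(12, 10, 8, 1) = 12

12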